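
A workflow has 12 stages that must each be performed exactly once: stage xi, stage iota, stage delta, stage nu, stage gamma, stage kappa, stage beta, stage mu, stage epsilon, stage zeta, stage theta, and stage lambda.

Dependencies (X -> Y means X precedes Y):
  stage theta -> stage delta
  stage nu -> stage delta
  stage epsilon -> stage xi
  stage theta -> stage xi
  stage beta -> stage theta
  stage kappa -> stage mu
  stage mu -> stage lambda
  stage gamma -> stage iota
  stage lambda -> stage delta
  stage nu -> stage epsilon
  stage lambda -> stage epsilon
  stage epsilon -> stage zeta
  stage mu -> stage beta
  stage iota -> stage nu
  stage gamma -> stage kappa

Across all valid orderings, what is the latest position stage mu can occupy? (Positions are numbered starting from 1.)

5

Following every chain forward from stage mu, the stages that must come later are stage xi, stage delta, stage beta, stage epsilon, stage zeta, stage theta, stage lambda — 7 of them.
So at least 7 stages follow stage mu, putting stage mu no later than position 5. That position is achievable by scheduling everything else first.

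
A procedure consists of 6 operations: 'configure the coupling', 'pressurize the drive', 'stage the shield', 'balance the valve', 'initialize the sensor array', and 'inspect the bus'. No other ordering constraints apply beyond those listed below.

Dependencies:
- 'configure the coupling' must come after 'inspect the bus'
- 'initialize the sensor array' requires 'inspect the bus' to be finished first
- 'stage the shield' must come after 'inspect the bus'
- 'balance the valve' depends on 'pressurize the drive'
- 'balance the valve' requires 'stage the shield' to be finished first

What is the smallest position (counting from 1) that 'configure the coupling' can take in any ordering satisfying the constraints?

The only operation forced before 'configure the coupling' (directly or transitively) is 'inspect the bus'.
So at minimum 1 operation comes before 'configure the coupling', putting 'configure the coupling' no earlier than position 2. That position is achievable by scheduling exactly that predecessor first.

2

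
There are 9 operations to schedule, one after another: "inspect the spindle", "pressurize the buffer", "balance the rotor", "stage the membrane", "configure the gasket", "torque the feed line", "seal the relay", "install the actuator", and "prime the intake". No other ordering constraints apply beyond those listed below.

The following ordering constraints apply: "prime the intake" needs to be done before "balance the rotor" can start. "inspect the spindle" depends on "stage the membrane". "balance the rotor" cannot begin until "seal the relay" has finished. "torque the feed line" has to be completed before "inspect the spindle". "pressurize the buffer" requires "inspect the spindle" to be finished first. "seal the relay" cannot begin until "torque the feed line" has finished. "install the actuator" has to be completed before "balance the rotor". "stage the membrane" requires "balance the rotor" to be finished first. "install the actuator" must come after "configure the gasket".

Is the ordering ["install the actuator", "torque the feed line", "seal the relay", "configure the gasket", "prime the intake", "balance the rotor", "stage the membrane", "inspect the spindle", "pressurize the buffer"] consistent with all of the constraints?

No

The sequence places "install the actuator" ahead of "configure the gasket".
But one of the constraints requires "configure the gasket" before "install the actuator", so this ordering violates it.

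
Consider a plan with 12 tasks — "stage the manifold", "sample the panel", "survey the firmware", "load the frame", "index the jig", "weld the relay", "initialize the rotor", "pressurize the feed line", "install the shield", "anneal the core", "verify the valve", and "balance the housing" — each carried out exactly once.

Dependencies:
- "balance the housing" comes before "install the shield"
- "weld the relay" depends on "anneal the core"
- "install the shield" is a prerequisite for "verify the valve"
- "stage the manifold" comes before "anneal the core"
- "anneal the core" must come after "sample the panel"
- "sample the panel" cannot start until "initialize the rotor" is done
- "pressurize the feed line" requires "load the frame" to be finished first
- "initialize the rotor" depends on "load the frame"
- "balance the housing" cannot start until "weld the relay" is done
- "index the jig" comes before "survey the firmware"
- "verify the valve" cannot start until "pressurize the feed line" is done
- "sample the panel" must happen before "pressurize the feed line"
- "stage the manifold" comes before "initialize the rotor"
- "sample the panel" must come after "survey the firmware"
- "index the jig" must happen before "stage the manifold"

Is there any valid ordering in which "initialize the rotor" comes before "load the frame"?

There is a dependency chain "load the frame" → "initialize the rotor", so "initialize the rotor" always comes after "load the frame".
Hence "initialize the rotor" can never be scheduled before "load the frame".

No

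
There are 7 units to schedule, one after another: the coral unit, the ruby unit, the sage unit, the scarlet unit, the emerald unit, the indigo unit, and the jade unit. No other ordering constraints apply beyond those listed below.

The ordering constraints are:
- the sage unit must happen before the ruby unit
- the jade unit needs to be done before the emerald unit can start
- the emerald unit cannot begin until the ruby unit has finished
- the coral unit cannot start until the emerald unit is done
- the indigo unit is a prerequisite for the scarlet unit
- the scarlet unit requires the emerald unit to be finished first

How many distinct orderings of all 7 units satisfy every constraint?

33

The units with no prerequisites are the sage unit, the indigo unit, the jade unit; any of them can be placed first.
Counting all ways to extend the partial order to a total order gives 33.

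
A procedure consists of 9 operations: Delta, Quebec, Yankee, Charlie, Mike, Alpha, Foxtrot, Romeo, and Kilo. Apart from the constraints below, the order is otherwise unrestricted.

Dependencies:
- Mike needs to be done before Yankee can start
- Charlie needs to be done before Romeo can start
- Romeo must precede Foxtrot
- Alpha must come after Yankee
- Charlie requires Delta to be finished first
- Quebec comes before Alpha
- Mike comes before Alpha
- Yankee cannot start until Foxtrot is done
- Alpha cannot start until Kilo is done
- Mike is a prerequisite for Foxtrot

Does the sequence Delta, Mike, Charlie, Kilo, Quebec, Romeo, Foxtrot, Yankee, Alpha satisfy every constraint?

Checking each listed constraint against this order: for instance, Mike is in position 2 and Alpha in position 9, so that constraint holds — and the remaining constraints check out the same way.

Yes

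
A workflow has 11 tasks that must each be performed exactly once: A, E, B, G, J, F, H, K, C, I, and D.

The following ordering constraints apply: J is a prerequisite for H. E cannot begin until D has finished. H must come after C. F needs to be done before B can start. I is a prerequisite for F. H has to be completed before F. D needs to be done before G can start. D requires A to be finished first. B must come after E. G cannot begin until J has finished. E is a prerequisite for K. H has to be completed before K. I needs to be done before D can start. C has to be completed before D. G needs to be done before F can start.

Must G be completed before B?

Yes

There is a constraint chain G → F → B.
That forces G before B in every valid schedule.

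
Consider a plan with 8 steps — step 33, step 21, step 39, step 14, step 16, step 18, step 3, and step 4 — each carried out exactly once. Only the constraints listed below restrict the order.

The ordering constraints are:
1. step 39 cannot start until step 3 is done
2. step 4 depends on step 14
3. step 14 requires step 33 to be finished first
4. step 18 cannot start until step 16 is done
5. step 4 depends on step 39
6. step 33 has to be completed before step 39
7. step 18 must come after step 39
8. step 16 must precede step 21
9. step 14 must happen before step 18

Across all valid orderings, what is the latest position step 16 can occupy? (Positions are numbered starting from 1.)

The steps that are forced after step 16, directly or by a chain of constraints, are step 21, step 18. That's 2 steps.
With 2 mandatory successors out of 8 steps total, the latest slot for step 16 is 8−2 = 6, and it's reachable by doing all non-successors before step 16.

6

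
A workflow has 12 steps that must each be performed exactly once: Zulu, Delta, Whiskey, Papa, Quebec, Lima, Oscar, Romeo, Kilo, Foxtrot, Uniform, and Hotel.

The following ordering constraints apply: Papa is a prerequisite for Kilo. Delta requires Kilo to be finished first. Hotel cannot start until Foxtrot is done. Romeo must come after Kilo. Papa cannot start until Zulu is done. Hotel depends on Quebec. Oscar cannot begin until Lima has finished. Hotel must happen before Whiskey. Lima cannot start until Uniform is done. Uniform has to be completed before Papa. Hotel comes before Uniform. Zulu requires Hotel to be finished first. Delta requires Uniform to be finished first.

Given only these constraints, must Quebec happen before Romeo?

Yes

Chaining the stated constraints: Quebec → Hotel → Zulu → Papa → Kilo → Romeo.
Hence Quebec necessarily comes before Romeo.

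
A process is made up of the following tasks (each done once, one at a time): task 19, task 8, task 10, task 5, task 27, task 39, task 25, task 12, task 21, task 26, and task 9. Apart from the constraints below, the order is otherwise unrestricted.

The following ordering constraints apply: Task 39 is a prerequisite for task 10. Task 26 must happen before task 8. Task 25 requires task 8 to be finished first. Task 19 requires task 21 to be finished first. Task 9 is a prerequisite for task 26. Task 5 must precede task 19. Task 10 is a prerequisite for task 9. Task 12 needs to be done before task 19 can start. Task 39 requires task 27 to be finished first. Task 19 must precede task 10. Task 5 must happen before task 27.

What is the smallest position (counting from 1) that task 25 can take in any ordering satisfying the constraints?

Every task that must precede task 25 has to come before it. Tracing all chains that end at task 25, those tasks are: task 19, task 8, task 10, task 5, task 27, task 39, task 12, task 21, task 26, task 9 — 10 in total.
So at minimum 10 tasks come before task 25, putting task 25 no earlier than position 11. That position is achievable by scheduling exactly those predecessors first.

11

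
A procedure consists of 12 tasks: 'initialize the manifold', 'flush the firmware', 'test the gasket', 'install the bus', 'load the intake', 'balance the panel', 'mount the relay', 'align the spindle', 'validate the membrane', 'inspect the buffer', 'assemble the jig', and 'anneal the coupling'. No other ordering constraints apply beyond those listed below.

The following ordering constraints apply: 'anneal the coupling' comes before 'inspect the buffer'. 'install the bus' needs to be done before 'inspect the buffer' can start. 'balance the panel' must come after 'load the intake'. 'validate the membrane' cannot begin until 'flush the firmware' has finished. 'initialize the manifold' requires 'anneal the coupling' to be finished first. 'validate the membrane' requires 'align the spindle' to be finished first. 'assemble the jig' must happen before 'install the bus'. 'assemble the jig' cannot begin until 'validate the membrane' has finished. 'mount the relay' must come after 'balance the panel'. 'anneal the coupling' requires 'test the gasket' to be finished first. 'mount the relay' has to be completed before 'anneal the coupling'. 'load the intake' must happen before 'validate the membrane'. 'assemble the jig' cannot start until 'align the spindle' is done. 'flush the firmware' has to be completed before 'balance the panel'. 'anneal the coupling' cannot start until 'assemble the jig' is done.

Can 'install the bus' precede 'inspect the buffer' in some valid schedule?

'install the bus' is actually forced before 'inspect the buffer' by the constraints, so certainly some valid ordering has 'install the bus' first.

Yes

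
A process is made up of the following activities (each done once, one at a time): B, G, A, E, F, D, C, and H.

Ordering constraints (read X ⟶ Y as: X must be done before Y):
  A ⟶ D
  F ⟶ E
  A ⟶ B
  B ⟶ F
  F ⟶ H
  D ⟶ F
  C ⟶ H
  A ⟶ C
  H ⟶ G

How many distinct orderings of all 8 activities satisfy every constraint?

Only A has no prerequisites, so it must go first.
Enumerating by repeatedly choosing an available activity (one whose prerequisites are all placed) gives 26 distinct complete orderings.

26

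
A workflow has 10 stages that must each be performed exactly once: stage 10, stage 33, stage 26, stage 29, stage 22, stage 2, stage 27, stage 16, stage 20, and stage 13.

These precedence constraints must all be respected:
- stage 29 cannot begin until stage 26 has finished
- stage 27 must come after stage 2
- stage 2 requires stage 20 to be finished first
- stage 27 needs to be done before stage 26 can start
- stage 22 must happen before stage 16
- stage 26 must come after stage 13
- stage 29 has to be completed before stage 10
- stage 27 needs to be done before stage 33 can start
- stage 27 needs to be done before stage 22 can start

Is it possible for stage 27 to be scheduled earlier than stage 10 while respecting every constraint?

Yes

Stage 27 is actually forced before stage 10 by the constraints, so certainly some valid ordering has stage 27 first.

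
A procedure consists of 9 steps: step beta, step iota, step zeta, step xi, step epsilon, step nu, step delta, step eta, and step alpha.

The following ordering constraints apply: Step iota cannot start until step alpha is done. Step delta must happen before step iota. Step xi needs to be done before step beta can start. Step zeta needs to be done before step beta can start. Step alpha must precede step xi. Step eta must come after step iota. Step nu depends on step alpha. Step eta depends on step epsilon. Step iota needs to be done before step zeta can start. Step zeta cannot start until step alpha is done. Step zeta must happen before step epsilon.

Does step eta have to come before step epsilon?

In fact the dependencies run the other way: step epsilon → step eta.
So step eta never precedes step epsilon.

No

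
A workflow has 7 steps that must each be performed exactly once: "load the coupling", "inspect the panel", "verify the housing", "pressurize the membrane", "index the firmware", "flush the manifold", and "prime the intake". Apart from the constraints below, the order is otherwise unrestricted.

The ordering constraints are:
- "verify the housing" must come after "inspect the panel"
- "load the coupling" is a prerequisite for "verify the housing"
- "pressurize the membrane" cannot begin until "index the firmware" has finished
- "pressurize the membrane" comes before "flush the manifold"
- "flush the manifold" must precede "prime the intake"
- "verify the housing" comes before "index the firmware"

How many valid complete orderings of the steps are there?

2

The steps with no prerequisites are "load the coupling", "inspect the panel"; any of them can be placed first.
Systematically extending each partial ordering one step at a time and counting, there are 2 complete orderings.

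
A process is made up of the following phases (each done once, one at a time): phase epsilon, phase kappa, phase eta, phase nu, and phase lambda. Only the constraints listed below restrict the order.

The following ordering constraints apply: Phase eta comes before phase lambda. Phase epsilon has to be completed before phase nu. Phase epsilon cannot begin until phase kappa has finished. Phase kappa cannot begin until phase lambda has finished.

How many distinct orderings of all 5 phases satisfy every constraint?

Only phase eta has no prerequisites, so it must go first.
Every phase is then forced in turn, so only 1 complete ordering is consistent with the constraints.

1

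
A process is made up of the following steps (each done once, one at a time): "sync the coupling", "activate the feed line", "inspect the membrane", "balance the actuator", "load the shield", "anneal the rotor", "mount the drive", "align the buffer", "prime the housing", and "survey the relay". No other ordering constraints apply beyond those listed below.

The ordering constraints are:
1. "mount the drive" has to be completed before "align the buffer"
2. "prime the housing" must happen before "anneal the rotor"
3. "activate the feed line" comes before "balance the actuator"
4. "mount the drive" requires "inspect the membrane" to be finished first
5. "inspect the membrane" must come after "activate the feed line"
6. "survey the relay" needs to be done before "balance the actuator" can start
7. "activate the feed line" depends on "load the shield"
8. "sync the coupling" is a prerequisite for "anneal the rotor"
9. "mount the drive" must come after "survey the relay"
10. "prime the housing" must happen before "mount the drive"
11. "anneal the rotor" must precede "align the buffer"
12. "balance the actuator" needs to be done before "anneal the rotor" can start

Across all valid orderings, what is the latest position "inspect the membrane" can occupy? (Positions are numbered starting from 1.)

The steps that are forced after "inspect the membrane", directly or by a chain of constraints, are "mount the drive", "align the buffer". That's 2 steps.
So at least 2 steps follow "inspect the membrane", putting "inspect the membrane" no later than position 8. That position is achievable by scheduling everything else first.

8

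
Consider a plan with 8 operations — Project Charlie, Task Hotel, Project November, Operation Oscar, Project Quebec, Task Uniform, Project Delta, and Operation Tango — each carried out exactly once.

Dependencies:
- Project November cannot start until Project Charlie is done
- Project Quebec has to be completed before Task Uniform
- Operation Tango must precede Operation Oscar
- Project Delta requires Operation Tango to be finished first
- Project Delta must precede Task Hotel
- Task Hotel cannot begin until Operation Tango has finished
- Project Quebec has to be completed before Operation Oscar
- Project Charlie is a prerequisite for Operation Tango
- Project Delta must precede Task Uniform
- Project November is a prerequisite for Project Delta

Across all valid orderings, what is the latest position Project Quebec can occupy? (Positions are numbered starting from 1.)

Following every chain forward from Project Quebec, the operations that must come later are Operation Oscar, Task Uniform — 2 of them.
So at least 2 operations follow Project Quebec, putting Project Quebec no later than position 6. That position is achievable by scheduling everything else first.

6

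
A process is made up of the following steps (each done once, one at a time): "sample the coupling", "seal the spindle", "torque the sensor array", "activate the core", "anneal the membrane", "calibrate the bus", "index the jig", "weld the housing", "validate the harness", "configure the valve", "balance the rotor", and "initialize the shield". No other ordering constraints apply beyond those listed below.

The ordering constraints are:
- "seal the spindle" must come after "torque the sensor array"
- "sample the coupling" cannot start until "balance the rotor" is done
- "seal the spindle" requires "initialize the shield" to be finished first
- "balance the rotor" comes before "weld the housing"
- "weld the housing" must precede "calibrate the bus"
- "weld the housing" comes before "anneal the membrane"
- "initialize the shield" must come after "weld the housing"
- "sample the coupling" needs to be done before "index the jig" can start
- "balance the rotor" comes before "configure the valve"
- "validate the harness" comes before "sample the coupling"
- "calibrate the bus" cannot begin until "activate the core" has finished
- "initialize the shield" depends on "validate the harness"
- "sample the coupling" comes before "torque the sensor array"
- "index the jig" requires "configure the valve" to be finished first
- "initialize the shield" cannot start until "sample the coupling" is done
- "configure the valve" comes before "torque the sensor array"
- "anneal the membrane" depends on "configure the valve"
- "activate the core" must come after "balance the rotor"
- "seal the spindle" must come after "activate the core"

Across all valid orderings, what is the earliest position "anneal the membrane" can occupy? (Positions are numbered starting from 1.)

Every step that must precede "anneal the membrane" has to come before it. Tracing all chains that end at "anneal the membrane", those steps are: "weld the housing", "configure the valve", "balance the rotor" — 3 in total.
With 3 mandatory predecessors, the earliest "anneal the membrane" can sit is position 3+1 = 4, and placing just those 3 first achieves it.

4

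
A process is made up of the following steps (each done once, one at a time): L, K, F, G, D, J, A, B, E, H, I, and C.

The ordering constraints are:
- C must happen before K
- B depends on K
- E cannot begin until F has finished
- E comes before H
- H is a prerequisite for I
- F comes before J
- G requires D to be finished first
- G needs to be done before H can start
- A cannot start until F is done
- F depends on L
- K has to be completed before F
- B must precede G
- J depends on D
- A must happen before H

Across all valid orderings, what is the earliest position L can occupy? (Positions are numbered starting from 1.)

Nothing is required before L; it can be the very first step.

1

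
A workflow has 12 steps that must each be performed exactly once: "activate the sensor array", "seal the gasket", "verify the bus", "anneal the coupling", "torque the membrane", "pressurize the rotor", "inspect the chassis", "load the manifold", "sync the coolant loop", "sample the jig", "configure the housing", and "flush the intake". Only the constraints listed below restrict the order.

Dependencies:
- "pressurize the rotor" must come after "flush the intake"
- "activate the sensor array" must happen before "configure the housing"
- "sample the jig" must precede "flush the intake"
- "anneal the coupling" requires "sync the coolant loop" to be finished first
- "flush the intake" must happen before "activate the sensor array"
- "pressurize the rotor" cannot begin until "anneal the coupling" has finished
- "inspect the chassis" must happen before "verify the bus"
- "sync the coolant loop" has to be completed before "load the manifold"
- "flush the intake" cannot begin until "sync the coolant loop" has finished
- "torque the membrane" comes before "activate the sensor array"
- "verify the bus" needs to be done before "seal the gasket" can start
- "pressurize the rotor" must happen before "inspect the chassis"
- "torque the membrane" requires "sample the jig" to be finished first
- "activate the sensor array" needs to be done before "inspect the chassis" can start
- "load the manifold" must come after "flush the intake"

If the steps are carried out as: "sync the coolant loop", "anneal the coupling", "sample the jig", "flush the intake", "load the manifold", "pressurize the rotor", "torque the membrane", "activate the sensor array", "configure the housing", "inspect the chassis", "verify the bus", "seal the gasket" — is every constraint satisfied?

Checking each listed constraint against this order: for instance, "sync the coolant loop" is in position 1 and "load the manifold" in position 5, so that constraint holds — and the remaining constraints check out the same way.

Yes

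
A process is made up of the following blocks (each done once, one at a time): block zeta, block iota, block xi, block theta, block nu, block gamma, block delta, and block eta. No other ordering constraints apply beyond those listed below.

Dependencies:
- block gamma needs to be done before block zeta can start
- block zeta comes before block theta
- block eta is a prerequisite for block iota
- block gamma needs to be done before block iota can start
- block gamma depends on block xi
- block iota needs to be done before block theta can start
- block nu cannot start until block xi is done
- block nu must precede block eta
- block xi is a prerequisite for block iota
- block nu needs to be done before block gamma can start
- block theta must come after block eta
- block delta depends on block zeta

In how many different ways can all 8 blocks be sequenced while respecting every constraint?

Block xi is the only block with nothing required before it, so every ordering starts there.
Systematically extending each partial ordering one block at a time and counting, there are 14 complete orderings.

14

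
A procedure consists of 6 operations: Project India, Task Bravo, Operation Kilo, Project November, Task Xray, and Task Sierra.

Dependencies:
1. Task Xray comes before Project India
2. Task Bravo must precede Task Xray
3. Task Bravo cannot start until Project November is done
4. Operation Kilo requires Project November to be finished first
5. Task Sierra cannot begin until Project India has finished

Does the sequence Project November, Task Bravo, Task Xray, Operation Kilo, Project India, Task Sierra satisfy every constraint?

Every stated constraint is respected: Project November sits at position 1, ahead of Operation Kilo at position 4, and each of the other listed pairs likewise has the predecessor earlier in the sequence.

Yes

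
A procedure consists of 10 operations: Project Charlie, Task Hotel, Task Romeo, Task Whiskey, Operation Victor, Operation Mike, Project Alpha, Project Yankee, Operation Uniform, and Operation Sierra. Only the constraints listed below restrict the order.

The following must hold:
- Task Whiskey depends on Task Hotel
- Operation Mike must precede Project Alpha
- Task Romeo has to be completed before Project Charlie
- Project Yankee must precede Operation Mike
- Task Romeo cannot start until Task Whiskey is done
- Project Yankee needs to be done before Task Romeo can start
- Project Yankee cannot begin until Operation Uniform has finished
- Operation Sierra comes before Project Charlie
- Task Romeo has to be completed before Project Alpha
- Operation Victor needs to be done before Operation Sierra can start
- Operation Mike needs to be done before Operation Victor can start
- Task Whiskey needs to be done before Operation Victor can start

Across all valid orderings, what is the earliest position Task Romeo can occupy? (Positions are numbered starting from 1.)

5

The operations that are forced before Task Romeo, directly or transitively, are Task Hotel, Task Whiskey, Project Yankee, Operation Uniform. That's 4 operations.
So at minimum 4 operations come before Task Romeo, putting Task Romeo no earlier than position 5. That position is achievable by scheduling exactly those predecessors first.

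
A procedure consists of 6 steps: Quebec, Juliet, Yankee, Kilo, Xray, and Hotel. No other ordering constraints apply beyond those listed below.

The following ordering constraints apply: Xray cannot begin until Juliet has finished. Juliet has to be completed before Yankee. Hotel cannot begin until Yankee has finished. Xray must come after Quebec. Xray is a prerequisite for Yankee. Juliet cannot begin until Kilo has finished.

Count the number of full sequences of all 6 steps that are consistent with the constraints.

3

2 steps have no prerequisites (Quebec, Kilo), so any of them could come first.
Systematically extending each partial ordering one step at a time and counting, there are 3 complete orderings.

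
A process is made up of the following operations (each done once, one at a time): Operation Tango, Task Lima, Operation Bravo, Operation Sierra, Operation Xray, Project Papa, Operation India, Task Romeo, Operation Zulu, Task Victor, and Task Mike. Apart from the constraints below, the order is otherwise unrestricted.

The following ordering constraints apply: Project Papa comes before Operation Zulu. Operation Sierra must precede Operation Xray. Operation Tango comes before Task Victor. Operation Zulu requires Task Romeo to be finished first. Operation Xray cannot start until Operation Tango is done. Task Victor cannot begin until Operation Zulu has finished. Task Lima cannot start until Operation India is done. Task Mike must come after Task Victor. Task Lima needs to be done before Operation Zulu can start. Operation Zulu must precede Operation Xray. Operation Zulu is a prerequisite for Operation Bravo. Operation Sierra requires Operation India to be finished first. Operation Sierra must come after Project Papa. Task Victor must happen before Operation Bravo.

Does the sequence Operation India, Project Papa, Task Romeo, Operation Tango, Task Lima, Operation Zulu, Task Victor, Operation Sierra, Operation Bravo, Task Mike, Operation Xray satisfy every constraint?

Checking each listed constraint against this order: for instance, Operation India is in position 1 and Operation Sierra in position 8, so that constraint holds — and the remaining constraints check out the same way.

Yes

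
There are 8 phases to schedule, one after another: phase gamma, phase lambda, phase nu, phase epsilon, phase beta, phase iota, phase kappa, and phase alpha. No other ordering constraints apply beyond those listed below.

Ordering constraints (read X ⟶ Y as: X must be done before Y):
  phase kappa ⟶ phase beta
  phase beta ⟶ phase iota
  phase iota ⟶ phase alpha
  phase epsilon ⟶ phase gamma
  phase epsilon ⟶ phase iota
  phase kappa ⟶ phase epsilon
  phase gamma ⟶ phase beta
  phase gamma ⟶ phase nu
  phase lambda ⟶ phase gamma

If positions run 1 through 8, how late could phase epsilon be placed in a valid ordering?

3

Following every chain forward from phase epsilon, the phases that must come later are phase gamma, phase nu, phase beta, phase iota, phase alpha — 5 of them.
So at least 5 phases follow phase epsilon, putting phase epsilon no later than position 3. That position is achievable by scheduling everything else first.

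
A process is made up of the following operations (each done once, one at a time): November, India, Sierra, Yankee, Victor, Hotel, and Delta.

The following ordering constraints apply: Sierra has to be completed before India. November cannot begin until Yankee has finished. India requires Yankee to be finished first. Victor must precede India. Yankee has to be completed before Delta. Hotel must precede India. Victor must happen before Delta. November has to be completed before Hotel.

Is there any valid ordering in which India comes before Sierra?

There is a dependency chain Sierra → India, so India always comes after Sierra.
Hence India can never be scheduled before Sierra.

No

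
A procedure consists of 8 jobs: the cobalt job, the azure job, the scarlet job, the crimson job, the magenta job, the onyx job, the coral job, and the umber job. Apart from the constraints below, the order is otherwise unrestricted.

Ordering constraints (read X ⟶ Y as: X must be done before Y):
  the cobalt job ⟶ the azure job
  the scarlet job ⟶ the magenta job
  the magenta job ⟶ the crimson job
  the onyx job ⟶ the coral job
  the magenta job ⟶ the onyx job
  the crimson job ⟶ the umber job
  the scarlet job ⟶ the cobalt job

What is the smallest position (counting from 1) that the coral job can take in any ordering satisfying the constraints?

4

Every job that must precede the coral job has to come before it. Tracing all chains that end at the coral job, those jobs are: the scarlet job, the magenta job, the onyx job — 3 in total.
With 3 mandatory predecessors, the earliest the coral job can sit is position 3+1 = 4, and placing just those 3 first achieves it.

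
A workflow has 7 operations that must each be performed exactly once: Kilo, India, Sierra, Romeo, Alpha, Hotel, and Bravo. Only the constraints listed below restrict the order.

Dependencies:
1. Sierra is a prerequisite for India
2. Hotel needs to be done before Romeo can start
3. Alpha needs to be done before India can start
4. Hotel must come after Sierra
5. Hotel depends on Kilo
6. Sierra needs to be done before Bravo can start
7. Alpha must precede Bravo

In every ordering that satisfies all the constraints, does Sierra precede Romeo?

Yes

Tracing the constraints gives a chain: Sierra → Hotel → Romeo.
That forces Sierra before Romeo in every valid schedule.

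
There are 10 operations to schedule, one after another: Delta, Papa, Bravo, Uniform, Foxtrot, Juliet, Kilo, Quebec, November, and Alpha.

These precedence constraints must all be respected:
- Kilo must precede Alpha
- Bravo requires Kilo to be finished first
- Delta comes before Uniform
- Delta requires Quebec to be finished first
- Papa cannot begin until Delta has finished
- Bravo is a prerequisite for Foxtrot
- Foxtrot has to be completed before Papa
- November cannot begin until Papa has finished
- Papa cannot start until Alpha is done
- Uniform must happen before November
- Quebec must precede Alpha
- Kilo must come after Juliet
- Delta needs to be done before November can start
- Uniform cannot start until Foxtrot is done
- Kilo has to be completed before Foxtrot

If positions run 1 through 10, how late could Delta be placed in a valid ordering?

7

Following every chain forward from Delta, the operations that must come later are Papa, Uniform, November — 3 of them.
So at least 3 operations follow Delta, putting Delta no later than position 7. That position is achievable by scheduling everything else first.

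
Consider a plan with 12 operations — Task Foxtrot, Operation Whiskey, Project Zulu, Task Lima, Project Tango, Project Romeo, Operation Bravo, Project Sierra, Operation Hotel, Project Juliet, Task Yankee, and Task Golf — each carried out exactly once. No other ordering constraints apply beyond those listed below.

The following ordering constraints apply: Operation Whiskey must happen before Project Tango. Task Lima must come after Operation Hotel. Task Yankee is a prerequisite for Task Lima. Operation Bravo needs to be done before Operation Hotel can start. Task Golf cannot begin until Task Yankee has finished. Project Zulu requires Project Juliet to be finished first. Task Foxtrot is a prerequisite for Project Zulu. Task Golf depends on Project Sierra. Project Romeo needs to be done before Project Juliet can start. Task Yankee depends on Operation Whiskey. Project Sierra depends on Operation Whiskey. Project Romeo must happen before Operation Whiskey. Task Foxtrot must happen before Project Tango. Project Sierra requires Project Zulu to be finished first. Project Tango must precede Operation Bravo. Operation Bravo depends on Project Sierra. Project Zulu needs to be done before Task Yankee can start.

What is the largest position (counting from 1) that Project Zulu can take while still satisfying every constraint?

6

The operations that are forced after Project Zulu, directly or by a chain of constraints, are Task Lima, Operation Bravo, Project Sierra, Operation Hotel, Task Yankee, Task Golf. That's 6 operations.
So at least 6 operations follow Project Zulu, putting Project Zulu no later than position 6. That position is achievable by scheduling everything else first.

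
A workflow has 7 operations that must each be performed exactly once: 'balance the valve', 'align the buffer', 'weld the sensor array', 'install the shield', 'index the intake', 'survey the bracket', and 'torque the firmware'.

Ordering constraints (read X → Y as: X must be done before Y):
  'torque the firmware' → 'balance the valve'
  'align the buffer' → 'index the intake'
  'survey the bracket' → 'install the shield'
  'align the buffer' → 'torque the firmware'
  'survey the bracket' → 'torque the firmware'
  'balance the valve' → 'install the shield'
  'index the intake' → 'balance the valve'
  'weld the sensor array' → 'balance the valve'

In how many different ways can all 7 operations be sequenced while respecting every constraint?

25

3 operations have no prerequisites ('align the buffer', 'weld the sensor array', 'survey the bracket'), so any of them could come first.
Counting all ways to extend the partial order to a total order gives 25.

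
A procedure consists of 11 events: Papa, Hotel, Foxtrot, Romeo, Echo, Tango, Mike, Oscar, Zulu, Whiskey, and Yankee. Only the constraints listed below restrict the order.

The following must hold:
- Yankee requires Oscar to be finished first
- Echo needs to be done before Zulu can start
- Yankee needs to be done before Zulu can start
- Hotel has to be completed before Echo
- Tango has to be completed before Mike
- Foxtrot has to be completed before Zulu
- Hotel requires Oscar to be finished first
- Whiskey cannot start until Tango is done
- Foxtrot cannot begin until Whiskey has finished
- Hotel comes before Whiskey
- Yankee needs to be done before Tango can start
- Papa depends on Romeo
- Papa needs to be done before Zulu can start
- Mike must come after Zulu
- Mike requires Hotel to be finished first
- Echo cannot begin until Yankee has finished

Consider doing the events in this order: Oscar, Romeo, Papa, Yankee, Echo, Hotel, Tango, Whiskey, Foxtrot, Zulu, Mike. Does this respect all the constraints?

No

Here Hotel comes after Echo.
That contradicts the constraint that Hotel must precede Echo.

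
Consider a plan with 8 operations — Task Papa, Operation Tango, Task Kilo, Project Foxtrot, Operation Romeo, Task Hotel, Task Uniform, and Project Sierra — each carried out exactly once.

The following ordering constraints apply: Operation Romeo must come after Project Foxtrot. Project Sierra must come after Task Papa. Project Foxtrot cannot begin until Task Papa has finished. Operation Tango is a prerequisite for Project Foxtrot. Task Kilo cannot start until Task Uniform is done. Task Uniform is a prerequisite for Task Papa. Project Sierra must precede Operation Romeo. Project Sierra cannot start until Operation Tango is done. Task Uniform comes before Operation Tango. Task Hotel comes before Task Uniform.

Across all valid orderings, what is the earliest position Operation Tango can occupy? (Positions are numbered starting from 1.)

3

Working backwards through the constraints from Operation Tango, its full set of required predecessors is Task Hotel, Task Uniform — 2 of them.
With 2 mandatory predecessors, the earliest Operation Tango can sit is position 2+1 = 3, and placing just those 2 first achieves it.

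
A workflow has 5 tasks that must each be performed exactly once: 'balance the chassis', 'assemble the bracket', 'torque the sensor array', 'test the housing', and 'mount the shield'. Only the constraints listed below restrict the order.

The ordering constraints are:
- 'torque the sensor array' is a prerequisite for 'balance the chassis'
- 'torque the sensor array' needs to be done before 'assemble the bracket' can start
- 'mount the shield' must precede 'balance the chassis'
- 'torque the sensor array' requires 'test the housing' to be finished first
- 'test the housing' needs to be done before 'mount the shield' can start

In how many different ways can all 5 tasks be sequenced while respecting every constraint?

'test the housing' is the only task with nothing required before it, so every ordering starts there.
Systematically extending each partial ordering one task at a time and counting, there are 5 complete orderings.

5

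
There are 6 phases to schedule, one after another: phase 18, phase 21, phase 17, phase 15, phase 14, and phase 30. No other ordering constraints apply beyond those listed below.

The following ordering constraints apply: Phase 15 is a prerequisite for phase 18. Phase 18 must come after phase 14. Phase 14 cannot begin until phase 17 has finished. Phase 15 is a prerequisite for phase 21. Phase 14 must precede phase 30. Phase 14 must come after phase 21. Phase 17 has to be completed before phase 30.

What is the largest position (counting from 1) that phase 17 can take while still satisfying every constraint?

Every phase that must follow phase 17 has to come after it. Tracing all chains starting from phase 17, those phases are: phase 18, phase 14, phase 30 — 3 in total.
With 3 mandatory successors out of 6 phases total, the latest slot for phase 17 is 6−3 = 3, and it's reachable by doing all non-successors before phase 17.

3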